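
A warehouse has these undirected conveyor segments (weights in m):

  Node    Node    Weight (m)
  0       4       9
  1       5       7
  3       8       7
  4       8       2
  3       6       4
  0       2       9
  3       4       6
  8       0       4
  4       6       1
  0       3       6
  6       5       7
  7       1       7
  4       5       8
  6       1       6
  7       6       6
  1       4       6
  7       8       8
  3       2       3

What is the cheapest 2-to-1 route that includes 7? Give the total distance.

20 m

Best 2 to 7: 2 → 3 → 6 → 7 costing 13
Best 7 to 1: 7 → 1 costing 7
Total via 7: 13 + 7 = 20 m.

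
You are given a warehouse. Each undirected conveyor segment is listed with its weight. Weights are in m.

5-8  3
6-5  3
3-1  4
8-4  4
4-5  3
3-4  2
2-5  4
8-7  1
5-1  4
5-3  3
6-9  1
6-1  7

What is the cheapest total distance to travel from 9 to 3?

7 m

Settle nodes by increasing distance from 9:
9: 0
6: 1  (via 9)
5: 4  (via 6)
3: 7  (via 5)
Shortest route: 9–6–5–3 = 7 m.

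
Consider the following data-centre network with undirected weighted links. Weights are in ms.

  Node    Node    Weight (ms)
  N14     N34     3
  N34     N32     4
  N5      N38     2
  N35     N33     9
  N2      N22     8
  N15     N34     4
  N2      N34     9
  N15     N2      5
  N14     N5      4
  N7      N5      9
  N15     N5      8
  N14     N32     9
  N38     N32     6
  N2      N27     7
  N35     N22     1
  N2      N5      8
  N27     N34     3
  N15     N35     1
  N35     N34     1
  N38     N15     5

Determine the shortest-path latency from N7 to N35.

17 ms

Shortest distances from N7:
N7: 0
N5: 9  (via N7)
N38: 11  (via N5)
N14: 13  (via N5)
N34: 16  (via N14)
N15: 16  (via N38)
N2: 17  (via N5)
N32: 17  (via N38)
N35: 17  (via N34)
Shortest route: N7–N5–N14–N34–N35 = 17 ms.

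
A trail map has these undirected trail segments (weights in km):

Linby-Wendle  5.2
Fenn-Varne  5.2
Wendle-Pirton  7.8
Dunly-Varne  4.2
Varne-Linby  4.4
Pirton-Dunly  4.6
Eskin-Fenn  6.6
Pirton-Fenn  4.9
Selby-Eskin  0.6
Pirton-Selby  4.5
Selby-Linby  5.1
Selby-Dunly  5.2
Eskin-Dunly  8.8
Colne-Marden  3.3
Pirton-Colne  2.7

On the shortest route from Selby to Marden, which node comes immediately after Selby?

Pirton

Enumerating some paths:
Selby → Pirton → Colne → Marden: 4.5+2.7+3.3 = 10.5
Selby → Eskin → Dunly → Pirton → Colne → Marden: 0.6+8.8+4.6+2.7+3.3 = 20
Selby → Dunly → Pirton → Colne → Marden: 5.2+4.6+2.7+3.3 = 15.8
Selby → Eskin → Fenn → Pirton → Colne → Marden: 0.6+6.6+4.9+2.7+3.3 = 18.1
Cheapest is Selby → Pirton → Colne → Marden at 10.5 km.
So from Selby the first move is to Pirton.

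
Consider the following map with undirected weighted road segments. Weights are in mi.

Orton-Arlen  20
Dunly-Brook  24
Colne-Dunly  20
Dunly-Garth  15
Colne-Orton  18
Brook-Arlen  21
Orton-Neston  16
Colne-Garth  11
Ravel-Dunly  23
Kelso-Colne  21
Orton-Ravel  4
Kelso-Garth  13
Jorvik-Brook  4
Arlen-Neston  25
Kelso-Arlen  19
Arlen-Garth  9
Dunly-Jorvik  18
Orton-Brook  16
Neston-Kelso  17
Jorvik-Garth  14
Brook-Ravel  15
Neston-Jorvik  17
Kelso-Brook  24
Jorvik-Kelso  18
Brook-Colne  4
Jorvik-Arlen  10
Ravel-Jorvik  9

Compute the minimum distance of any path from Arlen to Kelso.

Running Dijkstra from Arlen:
Arlen: 0
Garth: 9  (via Arlen)
Jorvik: 10  (via Arlen)
Brook: 14  (via Jorvik)
Colne: 18  (via Brook)
Kelso: 19  (via Arlen)
Shortest route: Arlen → Kelso = 19 mi.

19 mi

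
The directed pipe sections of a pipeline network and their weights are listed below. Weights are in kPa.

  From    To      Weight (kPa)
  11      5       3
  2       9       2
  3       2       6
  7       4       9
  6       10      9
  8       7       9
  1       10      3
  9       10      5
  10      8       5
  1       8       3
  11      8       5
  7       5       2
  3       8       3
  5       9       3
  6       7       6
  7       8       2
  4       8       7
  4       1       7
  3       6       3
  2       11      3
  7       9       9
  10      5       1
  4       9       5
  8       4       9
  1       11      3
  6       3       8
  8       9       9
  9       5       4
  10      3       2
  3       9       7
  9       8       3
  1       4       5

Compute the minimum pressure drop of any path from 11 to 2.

Compare a few routes:
11 → 8 → 9 → 10 → 3 → 2: 5+9+5+2+6 = 27
11 → 8 → 4 → 1 → 10 → 3 → 2: 5+9+7+3+2+6 = 32
11 → 8 → 4 → 9 → 10 → 3 → 2: 5+9+5+5+2+6 = 32
11 → 5 → 9 → 10 → 3 → 2: 3+3+5+2+6 = 19
The minimum is 19 kPa via 11 → 5 → 9 → 10 → 3 → 2.

19 kPa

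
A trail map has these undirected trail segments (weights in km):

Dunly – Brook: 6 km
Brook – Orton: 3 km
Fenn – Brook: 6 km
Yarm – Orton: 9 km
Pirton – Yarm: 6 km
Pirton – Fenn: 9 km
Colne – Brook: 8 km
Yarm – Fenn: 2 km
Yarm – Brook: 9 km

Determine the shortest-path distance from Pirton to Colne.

22 km

Settle nodes by increasing distance from Pirton:
Pirton: 0
Yarm: 6  (via Pirton)
Fenn: 8  (via Yarm)
Brook: 14  (via Fenn)
Orton: 15  (via Yarm)
Dunly: 20  (via Brook)
Colne: 22  (via Brook)
Shortest route: Pirton–Yarm–Fenn–Brook–Colne = 22 km.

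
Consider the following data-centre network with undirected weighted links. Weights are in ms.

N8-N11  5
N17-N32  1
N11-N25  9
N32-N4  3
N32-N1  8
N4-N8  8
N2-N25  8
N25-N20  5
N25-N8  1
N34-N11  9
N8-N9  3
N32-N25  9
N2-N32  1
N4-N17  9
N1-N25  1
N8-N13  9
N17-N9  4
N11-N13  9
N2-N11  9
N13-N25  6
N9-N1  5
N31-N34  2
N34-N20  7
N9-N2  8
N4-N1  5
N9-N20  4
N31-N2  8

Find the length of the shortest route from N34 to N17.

12 ms

Settle nodes by increasing distance from N34:
N34: 0
N31: 2  (via N34)
N20: 7  (via N34)
N11: 9  (via N34)
N2: 10  (via N31)
N9: 11  (via N20)
N32: 11  (via N2)
N25: 12  (via N20)
N17: 12  (via N32)
Shortest route: N34–N31–N2–N32–N17 = 12 ms.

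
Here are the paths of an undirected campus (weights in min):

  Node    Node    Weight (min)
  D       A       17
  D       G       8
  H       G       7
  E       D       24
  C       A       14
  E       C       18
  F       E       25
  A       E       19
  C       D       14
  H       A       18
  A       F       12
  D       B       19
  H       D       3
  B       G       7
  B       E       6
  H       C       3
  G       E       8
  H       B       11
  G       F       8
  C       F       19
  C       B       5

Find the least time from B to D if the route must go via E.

22 min

Shortest B→E: B–E = 6
Shortest E→D: E–G–D = 16
Total via E: 6 + 16 = 22 min.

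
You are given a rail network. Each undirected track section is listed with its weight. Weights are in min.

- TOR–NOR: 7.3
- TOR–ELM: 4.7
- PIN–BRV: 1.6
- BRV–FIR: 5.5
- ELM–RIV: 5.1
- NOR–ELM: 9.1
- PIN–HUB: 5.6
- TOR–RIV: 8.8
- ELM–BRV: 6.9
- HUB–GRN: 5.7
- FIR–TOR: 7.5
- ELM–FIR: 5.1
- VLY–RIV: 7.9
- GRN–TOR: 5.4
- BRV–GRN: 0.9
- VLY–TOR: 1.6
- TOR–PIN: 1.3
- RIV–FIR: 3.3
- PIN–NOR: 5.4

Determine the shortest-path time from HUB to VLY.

Running Dijkstra from HUB:
HUB: 0
PIN: 5.6  (via HUB)
GRN: 5.7  (via HUB)
BRV: 6.6  (via GRN)
TOR: 6.9  (via PIN)
VLY: 8.5  (via TOR)
Shortest route: HUB → PIN → TOR → VLY = 8.5 min.

8.5 min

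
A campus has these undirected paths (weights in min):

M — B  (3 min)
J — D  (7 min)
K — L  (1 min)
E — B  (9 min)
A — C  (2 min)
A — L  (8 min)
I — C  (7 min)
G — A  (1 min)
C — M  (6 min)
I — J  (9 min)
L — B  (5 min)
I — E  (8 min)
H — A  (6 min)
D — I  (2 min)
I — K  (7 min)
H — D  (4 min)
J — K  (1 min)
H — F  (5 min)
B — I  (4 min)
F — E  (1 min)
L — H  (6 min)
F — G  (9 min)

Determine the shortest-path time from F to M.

13 min

Running Dijkstra from F:
F: 0
E: 1  (via F)
H: 5  (via F)
D: 9  (via H)
G: 9  (via F)
I: 9  (via E)
A: 10  (via G)
B: 10  (via E)
L: 11  (via H)
C: 12  (via A)
K: 12  (via L)
J: 13  (via K)
M: 13  (via B)
Shortest route: F–E–B–M = 13 min.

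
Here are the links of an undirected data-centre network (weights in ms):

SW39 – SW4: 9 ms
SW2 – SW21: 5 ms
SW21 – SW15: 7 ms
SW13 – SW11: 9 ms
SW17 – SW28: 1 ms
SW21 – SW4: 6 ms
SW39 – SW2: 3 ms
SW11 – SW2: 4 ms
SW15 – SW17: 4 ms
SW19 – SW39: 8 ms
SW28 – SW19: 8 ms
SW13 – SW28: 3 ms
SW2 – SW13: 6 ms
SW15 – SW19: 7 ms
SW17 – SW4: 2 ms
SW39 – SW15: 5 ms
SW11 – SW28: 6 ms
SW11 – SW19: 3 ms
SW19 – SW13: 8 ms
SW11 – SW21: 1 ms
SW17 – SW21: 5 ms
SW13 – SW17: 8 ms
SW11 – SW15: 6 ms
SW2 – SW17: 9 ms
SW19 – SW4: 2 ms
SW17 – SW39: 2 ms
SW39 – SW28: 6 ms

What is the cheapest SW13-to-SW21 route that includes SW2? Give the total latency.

Shortest SW13→SW2: SW13–SW2 = 6
Best SW2 to SW21: SW2–SW21 costing 5
Total via SW2: 6 + 5 = 11 ms.

11 ms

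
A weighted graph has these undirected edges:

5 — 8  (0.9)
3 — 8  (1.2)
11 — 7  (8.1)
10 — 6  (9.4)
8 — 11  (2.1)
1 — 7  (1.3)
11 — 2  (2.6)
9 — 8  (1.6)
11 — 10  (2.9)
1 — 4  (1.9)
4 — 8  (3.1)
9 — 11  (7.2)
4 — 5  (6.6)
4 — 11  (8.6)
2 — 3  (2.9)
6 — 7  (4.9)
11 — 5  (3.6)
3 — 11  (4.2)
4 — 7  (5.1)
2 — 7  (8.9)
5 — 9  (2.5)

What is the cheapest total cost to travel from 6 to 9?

12.8

Compare a few routes:
6–7–4–8–9: 4.9+5.1+3.1+1.6 = 14.7
6–10–11–8–9: 9.4+2.9+2.1+1.6 = 16
6–7–1–4–8–9: 4.9+1.3+1.9+3.1+1.6 = 12.8
6–7–1–4–8–5–9: 4.9+1.3+1.9+3.1+0.9+2.5 = 14.6
Cheapest is 6–7–1–4–8–9 at 12.8.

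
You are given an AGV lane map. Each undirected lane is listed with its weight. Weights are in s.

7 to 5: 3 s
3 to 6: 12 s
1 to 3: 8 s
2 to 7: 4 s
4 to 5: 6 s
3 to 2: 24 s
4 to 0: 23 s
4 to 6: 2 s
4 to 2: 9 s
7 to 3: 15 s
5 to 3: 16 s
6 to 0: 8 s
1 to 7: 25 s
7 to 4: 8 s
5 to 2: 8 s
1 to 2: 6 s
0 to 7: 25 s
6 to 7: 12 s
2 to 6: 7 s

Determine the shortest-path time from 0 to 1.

21 s

Enumerating some paths:
0–6–2–1: 8+7+6 = 21
0–6–4–2–1: 8+2+9+6 = 25
0–6–3–1: 8+12+8 = 28
Cheapest is 0–6–2–1 at 21 s.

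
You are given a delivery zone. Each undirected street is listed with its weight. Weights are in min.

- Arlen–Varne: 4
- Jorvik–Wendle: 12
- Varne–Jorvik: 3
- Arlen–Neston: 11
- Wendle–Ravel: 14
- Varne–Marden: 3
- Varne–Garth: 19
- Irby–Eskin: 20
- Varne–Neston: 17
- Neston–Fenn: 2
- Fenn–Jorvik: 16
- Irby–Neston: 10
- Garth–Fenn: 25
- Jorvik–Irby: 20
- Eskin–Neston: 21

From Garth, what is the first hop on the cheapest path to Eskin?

Fenn

Enumerating some paths:
Garth–Varne–Neston–Eskin: 19+17+21 = 57
Garth–Fenn–Neston–Irby–Eskin: 25+2+10+20 = 57
Garth–Varne–Arlen–Neston–Eskin: 19+4+11+21 = 55
Garth–Fenn–Neston–Eskin: 25+2+21 = 48
Cheapest is Garth–Fenn–Neston–Eskin at 48 min.
So from Garth the first move is to Fenn.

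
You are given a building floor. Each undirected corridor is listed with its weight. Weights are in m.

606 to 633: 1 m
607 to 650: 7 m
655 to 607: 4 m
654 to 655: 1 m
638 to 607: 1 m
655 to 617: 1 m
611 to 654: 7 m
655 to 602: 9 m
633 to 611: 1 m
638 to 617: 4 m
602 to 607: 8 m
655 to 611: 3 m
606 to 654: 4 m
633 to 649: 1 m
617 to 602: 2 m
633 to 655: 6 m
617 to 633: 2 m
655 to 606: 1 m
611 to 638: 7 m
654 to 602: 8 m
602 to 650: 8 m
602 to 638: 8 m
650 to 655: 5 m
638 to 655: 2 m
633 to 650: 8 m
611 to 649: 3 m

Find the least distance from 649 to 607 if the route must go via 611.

8 m

Shortest 649→611: 649–633–611 = 2
Shortest 611→607: 611–655–638–607 = 6
Total via 611: 2 + 6 = 8 m.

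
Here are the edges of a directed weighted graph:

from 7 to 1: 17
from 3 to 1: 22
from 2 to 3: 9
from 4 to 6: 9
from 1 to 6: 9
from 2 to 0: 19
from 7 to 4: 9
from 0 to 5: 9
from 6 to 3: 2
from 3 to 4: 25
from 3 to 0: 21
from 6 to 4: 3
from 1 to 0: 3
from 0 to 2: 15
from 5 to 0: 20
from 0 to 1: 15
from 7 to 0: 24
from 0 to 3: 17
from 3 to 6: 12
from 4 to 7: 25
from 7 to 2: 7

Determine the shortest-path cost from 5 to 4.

47

Settle nodes by increasing distance from 5:
5: 0
0: 20  (via 5)
1: 35  (via 0)
2: 35  (via 0)
3: 37  (via 0)
6: 44  (via 1)
4: 47  (via 6)
Shortest route: 5–0–1–6–4 = 47.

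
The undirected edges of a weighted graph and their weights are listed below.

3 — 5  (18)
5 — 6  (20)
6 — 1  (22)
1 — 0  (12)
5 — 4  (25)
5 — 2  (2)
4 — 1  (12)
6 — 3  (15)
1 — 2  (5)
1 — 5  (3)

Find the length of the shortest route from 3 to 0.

33

Enumerating some paths:
3 - 5 - 1 - 0: 18+3+12 = 33
3 - 5 - 2 - 1 - 0: 18+2+5+12 = 37
The minimum is 33 via 3 - 5 - 1 - 0.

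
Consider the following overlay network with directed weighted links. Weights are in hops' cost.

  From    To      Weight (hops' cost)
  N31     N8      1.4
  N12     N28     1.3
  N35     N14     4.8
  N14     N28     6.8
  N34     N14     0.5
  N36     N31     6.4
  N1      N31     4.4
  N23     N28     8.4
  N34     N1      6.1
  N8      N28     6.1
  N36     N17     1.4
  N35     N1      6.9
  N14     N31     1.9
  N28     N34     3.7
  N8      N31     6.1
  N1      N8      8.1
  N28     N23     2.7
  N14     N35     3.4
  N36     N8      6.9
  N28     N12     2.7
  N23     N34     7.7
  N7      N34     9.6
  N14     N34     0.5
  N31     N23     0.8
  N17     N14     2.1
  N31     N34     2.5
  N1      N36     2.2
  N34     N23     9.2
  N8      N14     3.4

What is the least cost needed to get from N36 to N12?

13 hops' cost

Candidate routes:
N36 → N8 → N28 → N12: 6.9+6.1+2.7 = 15.7
N36 → N31 → N8 → N28 → N12: 6.4+1.4+6.1+2.7 = 16.6
N36 → N17 → N14 → N28 → N12: 1.4+2.1+6.8+2.7 = 13
N36 → N17 → N14 → N31 → N8 → N28 → N12: 1.4+2.1+1.9+1.4+6.1+2.7 = 15.6
The minimum is 13 hops' cost via N36 → N17 → N14 → N28 → N12.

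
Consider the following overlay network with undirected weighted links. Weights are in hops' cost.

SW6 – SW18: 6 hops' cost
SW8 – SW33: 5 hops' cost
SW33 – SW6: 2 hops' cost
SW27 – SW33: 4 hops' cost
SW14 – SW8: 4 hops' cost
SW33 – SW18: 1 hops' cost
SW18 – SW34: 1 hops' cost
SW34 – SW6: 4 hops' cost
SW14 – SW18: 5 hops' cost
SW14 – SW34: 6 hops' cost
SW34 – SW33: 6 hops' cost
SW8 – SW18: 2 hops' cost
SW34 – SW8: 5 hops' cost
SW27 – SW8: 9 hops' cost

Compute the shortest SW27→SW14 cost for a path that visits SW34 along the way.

Best SW27 to SW34: SW27–SW33–SW18–SW34 costing 6
Best SW34 to SW14: SW34–SW14 costing 6
Total via SW34: 6 + 6 = 12 hops' cost.

12 hops' cost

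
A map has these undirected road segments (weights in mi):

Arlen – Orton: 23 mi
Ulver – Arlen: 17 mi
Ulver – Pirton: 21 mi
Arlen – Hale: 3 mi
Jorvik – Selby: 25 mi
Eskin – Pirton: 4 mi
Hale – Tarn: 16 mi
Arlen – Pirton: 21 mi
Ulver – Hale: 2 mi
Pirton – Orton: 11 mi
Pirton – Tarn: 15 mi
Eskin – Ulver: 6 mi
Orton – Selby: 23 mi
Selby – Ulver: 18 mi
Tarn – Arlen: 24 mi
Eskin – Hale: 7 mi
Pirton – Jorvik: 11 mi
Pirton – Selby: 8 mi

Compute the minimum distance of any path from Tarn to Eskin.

Running Dijkstra from Tarn:
Tarn: 0
Pirton: 15  (via Tarn)
Hale: 16  (via Tarn)
Ulver: 18  (via Hale)
Arlen: 19  (via Hale)
Eskin: 19  (via Pirton)
Shortest route: Tarn–Pirton–Eskin = 19 mi.

19 mi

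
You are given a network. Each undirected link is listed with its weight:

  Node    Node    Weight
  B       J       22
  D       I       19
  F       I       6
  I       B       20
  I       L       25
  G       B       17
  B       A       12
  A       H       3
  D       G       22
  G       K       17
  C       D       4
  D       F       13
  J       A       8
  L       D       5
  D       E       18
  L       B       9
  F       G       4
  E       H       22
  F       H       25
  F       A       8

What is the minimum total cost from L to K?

39

Enumerating some paths:
L - D - G - K: 5+22+17 = 44
L - D - F - G - K: 5+13+4+17 = 39
L - B - G - K: 9+17+17 = 43
The minimum is 39 via L - D - F - G - K.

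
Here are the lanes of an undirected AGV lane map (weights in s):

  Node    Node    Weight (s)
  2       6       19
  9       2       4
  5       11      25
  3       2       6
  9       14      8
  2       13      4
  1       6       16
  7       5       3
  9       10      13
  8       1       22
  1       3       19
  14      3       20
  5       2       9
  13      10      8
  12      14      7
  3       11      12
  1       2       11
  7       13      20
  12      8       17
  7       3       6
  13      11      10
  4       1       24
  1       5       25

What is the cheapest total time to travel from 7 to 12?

Candidate routes:
7 - 5 - 2 - 9 - 14 - 12: 3+9+4+8+7 = 31
7 - 13 - 2 - 9 - 14 - 12: 20+4+4+8+7 = 43
7 - 3 - 14 - 12: 6+20+7 = 33
The minimum is 31 s via 7 - 5 - 2 - 9 - 14 - 12.

31 s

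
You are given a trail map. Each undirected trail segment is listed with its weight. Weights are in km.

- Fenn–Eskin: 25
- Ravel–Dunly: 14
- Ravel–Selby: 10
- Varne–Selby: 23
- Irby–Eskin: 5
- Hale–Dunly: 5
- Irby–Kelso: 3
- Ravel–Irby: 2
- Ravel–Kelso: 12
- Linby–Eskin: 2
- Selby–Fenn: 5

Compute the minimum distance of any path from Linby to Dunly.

Candidate routes:
Linby - Eskin - Irby - Ravel - Dunly: 2+5+2+14 = 23
Linby - Eskin - Fenn - Selby - Ravel - Dunly: 2+25+5+10+14 = 56
Linby - Eskin - Irby - Kelso - Ravel - Dunly: 2+5+3+12+14 = 36
Cheapest is Linby - Eskin - Irby - Ravel - Dunly at 23 km.

23 km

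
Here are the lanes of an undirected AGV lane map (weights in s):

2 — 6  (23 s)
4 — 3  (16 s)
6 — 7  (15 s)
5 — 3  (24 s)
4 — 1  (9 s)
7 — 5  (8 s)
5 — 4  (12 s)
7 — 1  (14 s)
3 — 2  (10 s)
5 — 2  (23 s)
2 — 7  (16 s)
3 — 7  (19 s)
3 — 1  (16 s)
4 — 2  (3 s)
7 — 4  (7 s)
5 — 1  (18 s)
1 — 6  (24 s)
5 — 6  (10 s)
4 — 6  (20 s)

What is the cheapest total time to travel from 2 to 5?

Candidate routes:
2 → 5: 23 = 23
2 → 4 → 7 → 5: 3+7+8 = 18
2 → 4 → 5: 3+12 = 15
2 → 7 → 5: 16+8 = 24
The minimum is 15 s via 2 → 4 → 5.

15 s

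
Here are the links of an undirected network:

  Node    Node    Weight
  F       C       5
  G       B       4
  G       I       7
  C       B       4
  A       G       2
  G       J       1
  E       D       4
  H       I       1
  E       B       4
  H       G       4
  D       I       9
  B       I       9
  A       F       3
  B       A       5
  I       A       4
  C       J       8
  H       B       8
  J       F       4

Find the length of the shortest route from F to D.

Candidate routes:
F–A–G–B–E–D: 3+2+4+4+4 = 17
F–A–I–D: 3+4+9 = 16
F–C–B–E–D: 5+4+4+4 = 17
F–J–G–B–E–D: 4+1+4+4+4 = 17
Cheapest is F–A–I–D at 16.

16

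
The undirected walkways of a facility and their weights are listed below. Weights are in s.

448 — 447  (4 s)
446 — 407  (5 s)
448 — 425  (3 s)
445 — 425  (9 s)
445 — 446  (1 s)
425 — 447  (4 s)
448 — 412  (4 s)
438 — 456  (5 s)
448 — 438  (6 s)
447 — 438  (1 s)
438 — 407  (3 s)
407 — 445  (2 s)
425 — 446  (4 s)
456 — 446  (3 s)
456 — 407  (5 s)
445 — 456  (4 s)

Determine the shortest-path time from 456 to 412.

Enumerating some paths:
456–438–447–448–412: 5+1+4+4 = 14
456–445–446–425–448–412: 4+1+4+3+4 = 16
456–438–448–412: 5+6+4 = 15
Cheapest is 456–438–447–448–412 at 14 s.

14 s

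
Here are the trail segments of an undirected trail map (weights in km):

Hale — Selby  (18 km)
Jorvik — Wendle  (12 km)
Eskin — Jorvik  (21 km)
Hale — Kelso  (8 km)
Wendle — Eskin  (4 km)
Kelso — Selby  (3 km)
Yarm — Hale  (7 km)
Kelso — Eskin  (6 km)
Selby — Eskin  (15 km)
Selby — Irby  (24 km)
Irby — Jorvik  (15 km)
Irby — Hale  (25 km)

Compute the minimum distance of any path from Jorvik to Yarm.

Shortest distances from Jorvik:
Jorvik: 0
Wendle: 12  (via Jorvik)
Irby: 15  (via Jorvik)
Eskin: 16  (via Wendle)
Kelso: 22  (via Eskin)
Selby: 25  (via Kelso)
Hale: 30  (via Kelso)
Yarm: 37  (via Hale)
Shortest route: Jorvik → Wendle → Eskin → Kelso → Hale → Yarm = 37 km.

37 km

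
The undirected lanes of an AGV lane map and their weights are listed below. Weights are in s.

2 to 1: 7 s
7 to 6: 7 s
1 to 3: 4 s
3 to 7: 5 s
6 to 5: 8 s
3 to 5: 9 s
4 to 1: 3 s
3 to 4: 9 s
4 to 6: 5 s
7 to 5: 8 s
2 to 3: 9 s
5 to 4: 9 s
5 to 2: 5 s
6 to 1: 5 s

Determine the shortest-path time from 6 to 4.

5 s

Compare a few routes:
6 → 1 → 4: 5+3 = 8
6 → 4: 5 = 5
Cheapest is 6 → 4 at 5 s.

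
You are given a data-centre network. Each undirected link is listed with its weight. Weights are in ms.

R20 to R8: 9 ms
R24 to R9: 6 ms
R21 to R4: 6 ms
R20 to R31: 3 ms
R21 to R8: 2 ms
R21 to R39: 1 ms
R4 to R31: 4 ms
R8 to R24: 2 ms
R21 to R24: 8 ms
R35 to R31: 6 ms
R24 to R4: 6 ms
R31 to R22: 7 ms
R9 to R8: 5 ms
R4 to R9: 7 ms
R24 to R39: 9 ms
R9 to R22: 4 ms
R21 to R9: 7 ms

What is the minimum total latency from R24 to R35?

Enumerating some paths:
R24 → R8 → R20 → R31 → R35: 2+9+3+6 = 20
R24 → R4 → R31 → R35: 6+4+6 = 16
R24 → R8 → R21 → R4 → R31 → R35: 2+2+6+4+6 = 20
Cheapest is R24 → R4 → R31 → R35 at 16 ms.

16 ms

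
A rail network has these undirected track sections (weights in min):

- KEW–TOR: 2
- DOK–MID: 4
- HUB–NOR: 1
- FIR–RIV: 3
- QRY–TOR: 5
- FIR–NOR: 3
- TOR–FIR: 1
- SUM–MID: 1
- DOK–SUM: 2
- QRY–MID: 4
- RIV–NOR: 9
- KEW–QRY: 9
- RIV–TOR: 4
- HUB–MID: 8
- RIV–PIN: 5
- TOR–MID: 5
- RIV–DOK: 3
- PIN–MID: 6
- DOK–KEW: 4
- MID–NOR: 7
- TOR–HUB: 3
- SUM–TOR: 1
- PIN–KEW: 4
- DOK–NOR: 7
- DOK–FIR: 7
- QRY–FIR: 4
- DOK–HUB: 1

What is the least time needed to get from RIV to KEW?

6 min

Running Dijkstra from RIV:
RIV: 0
FIR: 3  (via RIV)
DOK: 3  (via RIV)
HUB: 4  (via DOK)
TOR: 4  (via RIV)
SUM: 5  (via DOK)
PIN: 5  (via RIV)
NOR: 5  (via HUB)
KEW: 6  (via TOR)
Shortest route: RIV–TOR–KEW = 6 min.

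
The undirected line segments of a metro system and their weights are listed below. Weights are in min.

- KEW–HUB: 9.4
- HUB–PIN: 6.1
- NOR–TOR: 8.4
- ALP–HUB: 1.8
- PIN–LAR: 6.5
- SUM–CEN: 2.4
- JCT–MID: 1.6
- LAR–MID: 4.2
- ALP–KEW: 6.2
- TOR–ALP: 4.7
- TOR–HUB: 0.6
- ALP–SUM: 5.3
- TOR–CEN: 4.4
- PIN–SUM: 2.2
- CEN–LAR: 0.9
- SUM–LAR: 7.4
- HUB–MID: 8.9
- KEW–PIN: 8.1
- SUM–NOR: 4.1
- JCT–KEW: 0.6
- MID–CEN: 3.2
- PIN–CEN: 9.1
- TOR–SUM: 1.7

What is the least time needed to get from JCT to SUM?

7.2 min

Enumerating some paths:
JCT - MID - CEN - SUM: 1.6+3.2+2.4 = 7.2
JCT - MID - LAR - CEN - SUM: 1.6+4.2+0.9+2.4 = 9.1
Cheapest is JCT - MID - CEN - SUM at 7.2 min.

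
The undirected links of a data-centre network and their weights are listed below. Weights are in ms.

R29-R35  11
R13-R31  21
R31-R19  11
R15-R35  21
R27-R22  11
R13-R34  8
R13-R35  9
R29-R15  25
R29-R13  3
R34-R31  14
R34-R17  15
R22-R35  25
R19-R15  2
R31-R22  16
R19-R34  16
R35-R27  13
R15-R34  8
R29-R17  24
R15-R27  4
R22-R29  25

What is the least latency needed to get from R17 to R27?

Shortest distances from R17:
R17: 0
R34: 15  (via R17)
R13: 23  (via R34)
R15: 23  (via R34)
R29: 24  (via R17)
R19: 25  (via R15)
R27: 27  (via R15)
Shortest route: R17 → R34 → R15 → R27 = 27 ms.

27 ms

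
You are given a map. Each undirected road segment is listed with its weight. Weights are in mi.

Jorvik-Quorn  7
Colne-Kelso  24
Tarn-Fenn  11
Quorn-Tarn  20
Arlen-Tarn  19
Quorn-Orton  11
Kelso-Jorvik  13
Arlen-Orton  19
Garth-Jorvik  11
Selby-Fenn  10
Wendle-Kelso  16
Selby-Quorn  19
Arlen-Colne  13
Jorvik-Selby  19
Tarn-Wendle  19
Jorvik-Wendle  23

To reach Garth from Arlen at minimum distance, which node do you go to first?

Candidate routes:
Arlen → Colne → Kelso → Jorvik → Garth: 13+24+13+11 = 61
Arlen → Orton → Quorn → Jorvik → Garth: 19+11+7+11 = 48
Arlen → Tarn → Quorn → Jorvik → Garth: 19+20+7+11 = 57
Arlen → Tarn → Fenn → Selby → Jorvik → Garth: 19+11+10+19+11 = 70
Cheapest is Arlen → Orton → Quorn → Jorvik → Garth at 48 mi.
So from Arlen the first move is to Orton.

Orton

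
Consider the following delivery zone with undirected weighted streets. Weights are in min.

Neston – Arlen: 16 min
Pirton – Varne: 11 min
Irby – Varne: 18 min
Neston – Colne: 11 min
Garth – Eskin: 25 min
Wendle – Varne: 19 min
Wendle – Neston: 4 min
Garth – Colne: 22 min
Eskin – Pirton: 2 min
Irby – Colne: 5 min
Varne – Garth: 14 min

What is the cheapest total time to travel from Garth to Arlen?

Settle nodes by increasing distance from Garth:
Garth: 0
Varne: 14  (via Garth)
Colne: 22  (via Garth)
Pirton: 25  (via Varne)
Eskin: 25  (via Garth)
Irby: 27  (via Colne)
Neston: 33  (via Colne)
Wendle: 33  (via Varne)
Arlen: 49  (via Neston)
Shortest route: Garth → Colne → Neston → Arlen = 49 min.

49 min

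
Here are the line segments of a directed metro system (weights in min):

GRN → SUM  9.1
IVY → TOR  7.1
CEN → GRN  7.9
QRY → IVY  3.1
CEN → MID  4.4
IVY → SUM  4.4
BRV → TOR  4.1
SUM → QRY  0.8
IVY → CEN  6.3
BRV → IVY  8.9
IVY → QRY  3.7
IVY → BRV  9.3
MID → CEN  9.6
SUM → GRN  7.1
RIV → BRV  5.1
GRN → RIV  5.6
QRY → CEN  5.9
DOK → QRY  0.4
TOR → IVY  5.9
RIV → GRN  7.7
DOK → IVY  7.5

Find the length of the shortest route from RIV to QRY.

Compare a few routes:
RIV–BRV–TOR–IVY–QRY: 5.1+4.1+5.9+3.7 = 18.8
RIV–GRN–SUM–QRY: 7.7+9.1+0.8 = 17.6
RIV–BRV–IVY–QRY: 5.1+8.9+3.7 = 17.7
Cheapest is RIV–GRN–SUM–QRY at 17.6 min.

17.6 min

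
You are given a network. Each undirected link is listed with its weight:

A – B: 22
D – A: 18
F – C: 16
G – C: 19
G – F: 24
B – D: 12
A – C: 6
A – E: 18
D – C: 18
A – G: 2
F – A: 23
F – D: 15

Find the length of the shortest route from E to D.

Shortest distances from E:
E: 0
A: 18  (via E)
G: 20  (via A)
C: 24  (via A)
D: 36  (via A)
Shortest route: E–A–D = 36.

36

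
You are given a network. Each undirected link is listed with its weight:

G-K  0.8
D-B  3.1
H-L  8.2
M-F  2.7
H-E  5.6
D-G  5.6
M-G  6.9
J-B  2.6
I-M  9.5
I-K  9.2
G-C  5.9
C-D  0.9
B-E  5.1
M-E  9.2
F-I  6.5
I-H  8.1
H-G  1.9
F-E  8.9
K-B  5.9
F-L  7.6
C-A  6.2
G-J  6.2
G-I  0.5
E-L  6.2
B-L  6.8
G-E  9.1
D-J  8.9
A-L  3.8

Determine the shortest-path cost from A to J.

Running Dijkstra from A:
A: 0
L: 3.8  (via A)
C: 6.2  (via A)
D: 7.1  (via C)
E: 10  (via L)
B: 10.2  (via D)
F: 11.4  (via L)
H: 12  (via L)
G: 12.1  (via C)
I: 12.6  (via G)
J: 12.8  (via B)
Shortest route: A–C–D–B–J = 12.8.

12.8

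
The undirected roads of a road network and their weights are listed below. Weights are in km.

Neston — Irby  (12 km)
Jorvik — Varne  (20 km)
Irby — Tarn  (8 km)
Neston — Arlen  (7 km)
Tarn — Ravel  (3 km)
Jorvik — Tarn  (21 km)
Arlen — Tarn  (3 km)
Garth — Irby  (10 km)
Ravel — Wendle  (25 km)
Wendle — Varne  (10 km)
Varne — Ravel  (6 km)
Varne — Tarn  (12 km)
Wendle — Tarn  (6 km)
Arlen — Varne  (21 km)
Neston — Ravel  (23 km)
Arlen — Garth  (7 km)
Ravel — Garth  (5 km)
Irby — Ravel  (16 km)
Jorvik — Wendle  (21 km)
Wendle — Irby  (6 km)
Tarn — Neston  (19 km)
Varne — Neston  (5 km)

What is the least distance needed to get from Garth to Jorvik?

Candidate routes:
Garth–Arlen–Tarn–Jorvik: 7+3+21 = 31
Garth–Ravel–Tarn–Jorvik: 5+3+21 = 29
The minimum is 29 km via Garth–Ravel–Tarn–Jorvik.

29 km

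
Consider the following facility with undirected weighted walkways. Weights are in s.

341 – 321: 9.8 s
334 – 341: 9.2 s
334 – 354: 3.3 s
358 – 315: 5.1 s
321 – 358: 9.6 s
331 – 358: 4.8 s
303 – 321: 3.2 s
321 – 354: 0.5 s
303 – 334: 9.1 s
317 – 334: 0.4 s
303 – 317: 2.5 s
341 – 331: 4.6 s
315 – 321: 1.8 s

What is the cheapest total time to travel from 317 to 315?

6 s

Running Dijkstra from 317:
317: 0
334: 0.4  (via 317)
303: 2.5  (via 317)
354: 3.7  (via 334)
321: 4.2  (via 354)
315: 6  (via 321)
Shortest route: 317 → 334 → 354 → 321 → 315 = 6 s.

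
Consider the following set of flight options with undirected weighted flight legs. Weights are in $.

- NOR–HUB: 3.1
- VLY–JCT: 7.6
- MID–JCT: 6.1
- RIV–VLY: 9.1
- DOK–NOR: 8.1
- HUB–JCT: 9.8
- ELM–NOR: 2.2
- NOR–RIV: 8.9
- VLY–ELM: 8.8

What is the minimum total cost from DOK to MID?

Settle nodes by increasing distance from DOK:
DOK: 0
NOR: 8.1  (via DOK)
ELM: 10.3  (via NOR)
HUB: 11.2  (via NOR)
RIV: 17  (via NOR)
VLY: 19.1  (via ELM)
JCT: 21  (via HUB)
MID: 27.1  (via JCT)
Shortest route: DOK → NOR → HUB → JCT → MID = $27.1.

$27.1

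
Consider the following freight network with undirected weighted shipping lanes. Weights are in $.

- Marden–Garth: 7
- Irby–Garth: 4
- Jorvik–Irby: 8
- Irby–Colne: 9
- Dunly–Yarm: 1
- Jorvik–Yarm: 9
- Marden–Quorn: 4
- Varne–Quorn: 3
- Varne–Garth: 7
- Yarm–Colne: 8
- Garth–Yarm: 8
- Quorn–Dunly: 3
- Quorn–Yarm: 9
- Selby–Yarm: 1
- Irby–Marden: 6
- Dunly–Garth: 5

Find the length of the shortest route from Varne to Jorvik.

$16

Compare a few routes:
Varne → Garth → Irby → Jorvik: 7+4+8 = 19
Varne → Quorn → Dunly → Yarm → Jorvik: 3+3+1+9 = 16
Varne → Quorn → Marden → Irby → Jorvik: 3+4+6+8 = 21
Cheapest is Varne → Quorn → Dunly → Yarm → Jorvik at $16.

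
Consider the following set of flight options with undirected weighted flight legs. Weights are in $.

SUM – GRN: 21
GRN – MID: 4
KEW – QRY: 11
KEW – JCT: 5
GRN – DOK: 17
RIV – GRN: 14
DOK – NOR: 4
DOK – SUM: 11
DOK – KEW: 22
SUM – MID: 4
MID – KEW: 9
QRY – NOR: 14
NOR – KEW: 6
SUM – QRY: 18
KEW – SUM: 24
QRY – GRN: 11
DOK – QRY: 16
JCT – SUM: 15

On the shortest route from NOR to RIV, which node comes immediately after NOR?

Enumerating some paths:
NOR → DOK → GRN → RIV: 4+17+14 = 35
NOR → KEW → MID → GRN → RIV: 6+9+4+14 = 33
The minimum is $33 via NOR → KEW → MID → GRN → RIV.
So from NOR the first move is to KEW.

KEW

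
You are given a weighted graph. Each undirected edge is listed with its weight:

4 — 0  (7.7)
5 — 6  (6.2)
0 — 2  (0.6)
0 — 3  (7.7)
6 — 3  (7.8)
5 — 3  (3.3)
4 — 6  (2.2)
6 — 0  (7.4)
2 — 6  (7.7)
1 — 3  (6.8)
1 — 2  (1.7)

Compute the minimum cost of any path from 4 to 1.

Enumerating some paths:
4 → 6 → 0 → 2 → 1: 2.2+7.4+0.6+1.7 = 11.9
4 → 0 → 2 → 1: 7.7+0.6+1.7 = 10
4 → 6 → 2 → 1: 2.2+7.7+1.7 = 11.6
Cheapest is 4 → 0 → 2 → 1 at 10.

10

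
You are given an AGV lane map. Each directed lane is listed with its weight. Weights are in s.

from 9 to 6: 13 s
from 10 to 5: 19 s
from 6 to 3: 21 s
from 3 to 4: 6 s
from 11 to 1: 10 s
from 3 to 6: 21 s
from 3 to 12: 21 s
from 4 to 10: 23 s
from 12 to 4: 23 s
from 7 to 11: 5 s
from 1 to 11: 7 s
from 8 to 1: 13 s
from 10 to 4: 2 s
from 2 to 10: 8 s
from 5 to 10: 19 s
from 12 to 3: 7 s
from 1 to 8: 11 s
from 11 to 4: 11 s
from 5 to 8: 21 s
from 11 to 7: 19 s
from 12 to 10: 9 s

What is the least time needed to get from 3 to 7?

108 s

Enumerating some paths:
3–12–10–5–8–1–11–7: 21+9+19+21+13+7+19 = 109
3–4–10–5–8–1–11–7: 6+23+19+21+13+7+19 = 108
The minimum is 108 s via 3–4–10–5–8–1–11–7.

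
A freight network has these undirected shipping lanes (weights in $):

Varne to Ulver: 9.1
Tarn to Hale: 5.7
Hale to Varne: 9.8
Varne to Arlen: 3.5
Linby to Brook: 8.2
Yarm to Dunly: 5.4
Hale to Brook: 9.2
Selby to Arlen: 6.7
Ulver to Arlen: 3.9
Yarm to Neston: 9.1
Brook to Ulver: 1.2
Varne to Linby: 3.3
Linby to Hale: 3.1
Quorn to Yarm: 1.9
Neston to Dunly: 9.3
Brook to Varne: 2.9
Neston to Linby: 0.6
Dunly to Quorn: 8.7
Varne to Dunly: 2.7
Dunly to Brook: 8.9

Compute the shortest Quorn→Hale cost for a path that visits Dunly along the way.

Shortest Quorn→Dunly: Quorn–Yarm–Dunly = 7.3
Best Dunly to Hale: Dunly–Varne–Linby–Hale costing 9.1
Total via Dunly: 7.3 + 9.1 = $16.4.

$16.4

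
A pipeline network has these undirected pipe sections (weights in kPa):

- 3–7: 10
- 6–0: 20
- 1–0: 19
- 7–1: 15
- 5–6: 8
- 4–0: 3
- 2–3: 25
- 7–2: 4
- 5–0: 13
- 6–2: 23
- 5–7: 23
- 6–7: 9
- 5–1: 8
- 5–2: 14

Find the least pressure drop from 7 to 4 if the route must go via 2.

34 kPa

Shortest 7→2: 7 → 2 = 4
Best 2 to 4: 2 → 5 → 0 → 4 costing 30
Total via 2: 4 + 30 = 34 kPa.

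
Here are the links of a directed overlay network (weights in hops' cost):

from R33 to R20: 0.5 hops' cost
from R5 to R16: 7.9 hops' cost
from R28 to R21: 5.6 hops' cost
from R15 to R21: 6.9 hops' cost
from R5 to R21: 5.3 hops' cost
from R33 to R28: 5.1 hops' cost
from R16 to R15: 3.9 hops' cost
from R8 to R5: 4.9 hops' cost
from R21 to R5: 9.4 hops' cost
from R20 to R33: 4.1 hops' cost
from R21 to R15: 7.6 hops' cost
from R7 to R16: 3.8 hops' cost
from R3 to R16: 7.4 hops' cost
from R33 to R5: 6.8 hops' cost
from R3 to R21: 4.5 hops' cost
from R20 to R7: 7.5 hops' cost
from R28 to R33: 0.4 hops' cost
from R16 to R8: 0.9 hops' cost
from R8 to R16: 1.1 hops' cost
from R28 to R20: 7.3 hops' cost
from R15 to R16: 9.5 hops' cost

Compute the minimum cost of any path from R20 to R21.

14.8 hops' cost

Compare a few routes:
R20–R33–R28–R21: 4.1+5.1+5.6 = 14.8
R20–R7–R16–R15–R21: 7.5+3.8+3.9+6.9 = 22.1
R20–R33–R5–R21: 4.1+6.8+5.3 = 16.2
Cheapest is R20–R33–R28–R21 at 14.8 hops' cost.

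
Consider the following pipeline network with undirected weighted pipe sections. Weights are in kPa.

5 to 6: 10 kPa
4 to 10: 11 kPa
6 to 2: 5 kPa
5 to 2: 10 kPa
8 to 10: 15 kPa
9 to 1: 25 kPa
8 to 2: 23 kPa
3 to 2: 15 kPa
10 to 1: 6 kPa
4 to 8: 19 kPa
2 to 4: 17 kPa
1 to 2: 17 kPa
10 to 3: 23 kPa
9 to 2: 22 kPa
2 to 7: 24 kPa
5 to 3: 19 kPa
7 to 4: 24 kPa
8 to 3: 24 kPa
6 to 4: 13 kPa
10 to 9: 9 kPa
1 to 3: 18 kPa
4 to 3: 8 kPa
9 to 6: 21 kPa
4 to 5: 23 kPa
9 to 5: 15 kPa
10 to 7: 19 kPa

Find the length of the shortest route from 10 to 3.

19 kPa

Shortest distances from 10:
10: 0
1: 6  (via 10)
9: 9  (via 10)
4: 11  (via 10)
8: 15  (via 10)
3: 19  (via 4)
Shortest route: 10 → 4 → 3 = 19 kPa.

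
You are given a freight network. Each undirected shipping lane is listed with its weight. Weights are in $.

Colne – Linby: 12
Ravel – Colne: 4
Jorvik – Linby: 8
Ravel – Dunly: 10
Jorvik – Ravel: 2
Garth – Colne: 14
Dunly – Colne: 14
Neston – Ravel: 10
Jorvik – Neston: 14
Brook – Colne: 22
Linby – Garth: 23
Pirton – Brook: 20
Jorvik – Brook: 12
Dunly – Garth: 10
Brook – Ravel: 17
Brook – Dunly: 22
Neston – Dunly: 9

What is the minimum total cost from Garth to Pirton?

$52

Enumerating some paths:
Garth → Dunly → Ravel → Jorvik → Brook → Pirton: 10+10+2+12+20 = 54
Garth → Dunly → Brook → Pirton: 10+22+20 = 52
The minimum is $52 via Garth → Dunly → Brook → Pirton.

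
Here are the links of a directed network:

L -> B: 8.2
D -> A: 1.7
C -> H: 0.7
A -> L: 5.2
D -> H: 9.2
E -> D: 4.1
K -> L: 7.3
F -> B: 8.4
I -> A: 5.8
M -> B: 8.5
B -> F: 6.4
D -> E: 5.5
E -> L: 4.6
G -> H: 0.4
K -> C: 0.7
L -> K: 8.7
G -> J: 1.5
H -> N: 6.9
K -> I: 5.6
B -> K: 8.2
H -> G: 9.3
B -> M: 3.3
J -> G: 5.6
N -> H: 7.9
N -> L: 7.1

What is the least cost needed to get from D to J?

Settle nodes by increasing distance from D:
D: 0
A: 1.7  (via D)
E: 5.5  (via D)
L: 6.9  (via A)
H: 9.2  (via D)
B: 15.1  (via L)
K: 15.6  (via L)
N: 16.1  (via H)
C: 16.3  (via K)
M: 18.4  (via B)
G: 18.5  (via H)
J: 20  (via G)
Shortest route: D → H → G → J = 20.

20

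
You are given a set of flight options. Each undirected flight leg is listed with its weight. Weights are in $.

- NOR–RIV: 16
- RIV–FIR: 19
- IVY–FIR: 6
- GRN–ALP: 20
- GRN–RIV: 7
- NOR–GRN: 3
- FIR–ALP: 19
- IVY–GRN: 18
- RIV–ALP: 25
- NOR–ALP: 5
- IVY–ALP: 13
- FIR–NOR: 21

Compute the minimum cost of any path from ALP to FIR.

Candidate routes:
ALP–NOR–FIR: 5+21 = 26
ALP–FIR: 19 = 19
The minimum is $19 via ALP–FIR.

$19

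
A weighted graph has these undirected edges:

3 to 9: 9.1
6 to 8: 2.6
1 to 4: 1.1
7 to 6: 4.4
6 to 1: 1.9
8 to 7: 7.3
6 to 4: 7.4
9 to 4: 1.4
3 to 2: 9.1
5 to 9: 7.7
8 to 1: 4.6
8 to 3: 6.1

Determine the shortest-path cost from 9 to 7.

Candidate routes:
9–4–1–8–6–7: 1.4+1.1+4.6+2.6+4.4 = 14.1
9–4–1–6–7: 1.4+1.1+1.9+4.4 = 8.8
9–4–6–7: 1.4+7.4+4.4 = 13.2
Cheapest is 9–4–1–6–7 at 8.8.

8.8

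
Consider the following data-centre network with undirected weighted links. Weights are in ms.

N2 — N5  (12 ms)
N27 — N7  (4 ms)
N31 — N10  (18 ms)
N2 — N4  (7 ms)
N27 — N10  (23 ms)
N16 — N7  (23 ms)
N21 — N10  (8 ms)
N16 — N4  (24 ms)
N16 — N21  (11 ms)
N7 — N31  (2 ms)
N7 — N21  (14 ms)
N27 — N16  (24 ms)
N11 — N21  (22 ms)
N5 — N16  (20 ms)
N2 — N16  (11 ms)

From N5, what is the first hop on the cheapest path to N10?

N16

Candidate routes:
N5 → N16 → N21 → N10: 20+11+8 = 39
N5 → N2 → N16 → N21 → N10: 12+11+11+8 = 42
N5 → N16 → N7 → N31 → N10: 20+23+2+18 = 63
N5 → N2 → N4 → N16 → N21 → N10: 12+7+24+11+8 = 62
The minimum is 39 ms via N5 → N16 → N21 → N10.
So from N5 the first move is to N16.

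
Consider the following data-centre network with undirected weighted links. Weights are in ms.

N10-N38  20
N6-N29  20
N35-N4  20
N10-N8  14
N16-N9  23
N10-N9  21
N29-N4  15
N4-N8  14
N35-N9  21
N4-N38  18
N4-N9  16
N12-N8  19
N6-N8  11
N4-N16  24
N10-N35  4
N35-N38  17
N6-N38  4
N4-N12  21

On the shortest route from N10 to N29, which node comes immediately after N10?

Candidate routes:
N10 - N35 - N4 - N29: 4+20+15 = 39
N10 - N8 - N4 - N29: 14+14+15 = 43
The minimum is 39 ms via N10 - N35 - N4 - N29.
So from N10 the first move is to N35.

N35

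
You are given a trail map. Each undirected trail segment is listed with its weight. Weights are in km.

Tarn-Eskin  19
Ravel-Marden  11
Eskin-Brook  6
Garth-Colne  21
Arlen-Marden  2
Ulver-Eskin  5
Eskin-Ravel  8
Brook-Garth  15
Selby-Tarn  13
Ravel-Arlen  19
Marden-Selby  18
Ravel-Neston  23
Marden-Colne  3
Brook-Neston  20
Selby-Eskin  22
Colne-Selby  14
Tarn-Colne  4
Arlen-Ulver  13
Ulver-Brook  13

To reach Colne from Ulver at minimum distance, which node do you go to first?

Enumerating some paths:
Ulver–Arlen–Marden–Colne: 13+2+3 = 18
Ulver–Eskin–Ravel–Marden–Colne: 5+8+11+3 = 27
Cheapest is Ulver–Arlen–Marden–Colne at 18 km.
So from Ulver the first move is to Arlen.

Arlen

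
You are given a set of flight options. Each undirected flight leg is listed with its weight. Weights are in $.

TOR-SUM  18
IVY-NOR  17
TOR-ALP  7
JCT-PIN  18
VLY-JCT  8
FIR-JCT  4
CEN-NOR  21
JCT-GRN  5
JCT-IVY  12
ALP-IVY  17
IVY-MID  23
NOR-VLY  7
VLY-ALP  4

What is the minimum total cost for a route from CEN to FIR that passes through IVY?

Best CEN to IVY: CEN → NOR → IVY costing 38
Best IVY to FIR: IVY → JCT → FIR costing 16
Total via IVY: 38 + 16 = $54.

$54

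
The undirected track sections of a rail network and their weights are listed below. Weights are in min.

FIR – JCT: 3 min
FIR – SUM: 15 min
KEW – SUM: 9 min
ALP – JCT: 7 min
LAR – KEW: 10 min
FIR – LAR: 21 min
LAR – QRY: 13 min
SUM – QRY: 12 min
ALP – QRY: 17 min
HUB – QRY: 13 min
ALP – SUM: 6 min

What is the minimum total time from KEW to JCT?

22 min

Settle nodes by increasing distance from KEW:
KEW: 0
SUM: 9  (via KEW)
LAR: 10  (via KEW)
ALP: 15  (via SUM)
QRY: 21  (via SUM)
JCT: 22  (via ALP)
Shortest route: KEW → SUM → ALP → JCT = 22 min.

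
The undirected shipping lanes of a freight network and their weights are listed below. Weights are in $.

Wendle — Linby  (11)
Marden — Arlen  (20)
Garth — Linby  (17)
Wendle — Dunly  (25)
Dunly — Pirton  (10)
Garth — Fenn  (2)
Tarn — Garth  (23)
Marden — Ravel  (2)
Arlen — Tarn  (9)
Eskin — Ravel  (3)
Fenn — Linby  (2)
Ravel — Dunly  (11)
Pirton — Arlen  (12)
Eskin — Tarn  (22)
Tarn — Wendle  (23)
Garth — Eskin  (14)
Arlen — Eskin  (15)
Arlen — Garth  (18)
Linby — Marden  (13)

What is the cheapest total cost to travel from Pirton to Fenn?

Compare a few routes:
Pirton → Dunly → Ravel → Marden → Linby → Fenn: 10+11+2+13+2 = 38
Pirton → Arlen → Garth → Fenn: 12+18+2 = 32
Pirton → Dunly → Ravel → Eskin → Garth → Fenn: 10+11+3+14+2 = 40
The minimum is $32 via Pirton → Arlen → Garth → Fenn.

$32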